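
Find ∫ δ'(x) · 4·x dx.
-4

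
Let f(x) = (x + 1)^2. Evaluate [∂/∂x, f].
2 x + 2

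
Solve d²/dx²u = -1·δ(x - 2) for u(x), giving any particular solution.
-\frac{|x - 2|}{2}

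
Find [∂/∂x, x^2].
2 x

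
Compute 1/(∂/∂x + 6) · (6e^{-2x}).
\frac{3 e^{- 2 x}}{2}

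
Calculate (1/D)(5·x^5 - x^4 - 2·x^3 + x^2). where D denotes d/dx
\frac{5 x^{6}}{6} - \frac{x^{5}}{5} - \frac{x^{4}}{2} + \frac{x^{3}}{3}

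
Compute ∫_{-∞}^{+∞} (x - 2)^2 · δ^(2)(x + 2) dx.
2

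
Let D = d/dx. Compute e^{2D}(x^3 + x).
x^{3} + 6 x^{2} + 13 x + 10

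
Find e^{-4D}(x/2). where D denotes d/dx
\frac{x}{2} - 2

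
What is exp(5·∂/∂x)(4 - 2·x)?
- 2 x - 6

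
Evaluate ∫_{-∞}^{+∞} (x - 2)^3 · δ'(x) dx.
-12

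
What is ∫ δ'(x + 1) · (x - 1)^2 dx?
4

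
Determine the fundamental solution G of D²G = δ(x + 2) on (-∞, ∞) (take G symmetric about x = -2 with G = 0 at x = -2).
\frac{|x + 2|}{2}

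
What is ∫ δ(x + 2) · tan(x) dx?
- \tan{\left(2 \right)}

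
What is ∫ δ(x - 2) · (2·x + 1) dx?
5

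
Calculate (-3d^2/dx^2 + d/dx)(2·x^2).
4 x - 12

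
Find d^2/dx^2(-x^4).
- 12 x^{2}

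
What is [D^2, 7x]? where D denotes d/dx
14D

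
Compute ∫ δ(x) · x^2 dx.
0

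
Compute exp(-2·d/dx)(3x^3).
3 x^{3} - 18 x^{2} + 36 x - 24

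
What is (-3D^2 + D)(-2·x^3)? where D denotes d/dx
6 x \left(6 - x\right)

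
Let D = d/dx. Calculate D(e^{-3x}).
- 3 e^{- 3 x}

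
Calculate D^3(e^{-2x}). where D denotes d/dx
- 8 e^{- 2 x}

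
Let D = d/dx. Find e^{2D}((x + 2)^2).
x^{2} + 8 x + 16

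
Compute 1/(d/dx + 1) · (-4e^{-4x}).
\frac{4 e^{- 4 x}}{3}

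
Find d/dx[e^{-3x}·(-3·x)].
3 \left(3 x - 1\right) e^{- 3 x}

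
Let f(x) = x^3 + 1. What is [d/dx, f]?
3 x^{2}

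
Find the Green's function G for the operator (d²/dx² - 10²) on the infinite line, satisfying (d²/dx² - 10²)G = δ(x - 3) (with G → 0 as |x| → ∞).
-\frac{e^{-10|x - 3|}}{20}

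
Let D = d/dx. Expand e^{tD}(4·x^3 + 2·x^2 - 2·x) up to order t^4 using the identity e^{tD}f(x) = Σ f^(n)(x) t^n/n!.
4 t^{3} + 2 t^{2} \left(6 x + 1\right) + 2 t \left(6 x^{2} + 2 x - 1\right) + 4 x^{3} + 2 x^{2} - 2 x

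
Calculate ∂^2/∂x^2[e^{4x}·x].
\left(16 x + 8\right) e^{4 x}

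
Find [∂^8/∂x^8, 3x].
24\frac{d^{7}}{dx^{7}}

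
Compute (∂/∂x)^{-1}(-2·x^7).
- \frac{x^{8}}{4}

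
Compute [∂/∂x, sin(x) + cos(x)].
- \sin{\left(x \right)} + \cos{\left(x \right)}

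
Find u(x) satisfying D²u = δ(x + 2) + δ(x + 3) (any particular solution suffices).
\frac{|x + 2|}{2} + \frac{|x + 3|}{2}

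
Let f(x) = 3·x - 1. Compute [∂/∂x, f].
3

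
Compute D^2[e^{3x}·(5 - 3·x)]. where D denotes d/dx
27 \left(1 - x\right) e^{3 x}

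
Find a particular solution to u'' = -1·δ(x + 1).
-\frac{|x + 1|}{2}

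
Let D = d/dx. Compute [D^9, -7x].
-63D^{8}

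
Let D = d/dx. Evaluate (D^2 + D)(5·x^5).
25 x^{3} \left(x + 4\right)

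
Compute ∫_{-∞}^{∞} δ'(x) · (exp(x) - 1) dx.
-1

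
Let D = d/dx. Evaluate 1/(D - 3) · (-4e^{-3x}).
\frac{2 e^{- 3 x}}{3}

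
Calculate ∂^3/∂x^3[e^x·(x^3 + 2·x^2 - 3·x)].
\left(x^{3} + 11 x^{2} + 27 x + 9\right) e^{x}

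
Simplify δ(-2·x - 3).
\frac{\delta(x + 3/2)}{2}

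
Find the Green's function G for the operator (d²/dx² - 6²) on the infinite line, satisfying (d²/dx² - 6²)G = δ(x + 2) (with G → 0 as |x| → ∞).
-\frac{e^{-6|x + 2|}}{12}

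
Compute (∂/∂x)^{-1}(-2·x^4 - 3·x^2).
- \frac{2 x^{5}}{5} - x^{3}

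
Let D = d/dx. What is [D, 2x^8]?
16 x^{7}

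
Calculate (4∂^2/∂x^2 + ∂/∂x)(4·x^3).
12 x \left(x + 8\right)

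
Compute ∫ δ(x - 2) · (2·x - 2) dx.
2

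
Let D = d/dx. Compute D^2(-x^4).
- 12 x^{2}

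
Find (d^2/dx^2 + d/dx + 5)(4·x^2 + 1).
20 x^{2} + 8 x + 13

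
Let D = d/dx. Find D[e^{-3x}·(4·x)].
4 \left(1 - 3 x\right) e^{- 3 x}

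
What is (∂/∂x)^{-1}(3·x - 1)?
\frac{3 x^{2}}{2} - x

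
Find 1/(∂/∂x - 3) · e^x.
- \frac{e^{x}}{2}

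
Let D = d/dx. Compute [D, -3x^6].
- 18 x^{5}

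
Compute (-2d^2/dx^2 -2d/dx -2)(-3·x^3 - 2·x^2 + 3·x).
6 x^{3} + 22 x^{2} + 38 x + 2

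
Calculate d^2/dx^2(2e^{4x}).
32 e^{4 x}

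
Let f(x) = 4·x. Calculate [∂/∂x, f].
4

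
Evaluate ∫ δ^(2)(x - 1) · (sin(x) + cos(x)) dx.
- \sin{\left(1 \right)} - \cos{\left(1 \right)}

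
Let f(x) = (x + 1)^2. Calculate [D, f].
2 x + 2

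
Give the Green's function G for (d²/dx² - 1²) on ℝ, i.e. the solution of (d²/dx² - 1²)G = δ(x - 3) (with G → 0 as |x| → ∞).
-\frac{e^{-|x - 3|}}{2}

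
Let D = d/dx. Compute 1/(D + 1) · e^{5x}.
\frac{e^{5 x}}{6}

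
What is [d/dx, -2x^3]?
- 6 x^{2}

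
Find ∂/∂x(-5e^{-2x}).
10 e^{- 2 x}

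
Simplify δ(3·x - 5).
\frac{\delta(x - 5/3)}{3}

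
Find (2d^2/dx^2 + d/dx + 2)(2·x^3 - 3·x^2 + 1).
4 x^{3} + 18 x - 10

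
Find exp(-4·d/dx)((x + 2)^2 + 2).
x^{2} - 4 x + 6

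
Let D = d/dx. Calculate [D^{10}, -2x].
-20D^{9}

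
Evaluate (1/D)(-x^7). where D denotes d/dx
- \frac{x^{8}}{8}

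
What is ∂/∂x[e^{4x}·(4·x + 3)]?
16 \left(x + 1\right) e^{4 x}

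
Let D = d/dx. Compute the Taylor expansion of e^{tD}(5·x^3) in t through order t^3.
5 t^{3} + 15 t^{2} x + 15 t x^{2} + 5 x^{3}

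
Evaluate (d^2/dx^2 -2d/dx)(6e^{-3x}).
90 e^{- 3 x}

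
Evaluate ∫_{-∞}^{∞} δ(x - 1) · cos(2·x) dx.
\cos{\left(2 \right)}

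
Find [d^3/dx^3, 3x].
9\frac{d^{2}}{dx^{2}}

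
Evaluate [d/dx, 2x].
2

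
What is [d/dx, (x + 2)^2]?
2 x + 4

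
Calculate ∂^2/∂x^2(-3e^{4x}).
- 48 e^{4 x}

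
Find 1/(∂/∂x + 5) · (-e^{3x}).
- \frac{e^{3 x}}{8}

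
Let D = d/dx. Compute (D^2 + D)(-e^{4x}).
- 20 e^{4 x}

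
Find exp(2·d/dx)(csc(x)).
\csc{\left(x + 2 \right)}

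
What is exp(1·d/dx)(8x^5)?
8 x^{5} + 40 x^{4} + 80 x^{3} + 80 x^{2} + 40 x + 8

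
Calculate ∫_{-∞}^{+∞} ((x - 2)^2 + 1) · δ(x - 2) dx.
1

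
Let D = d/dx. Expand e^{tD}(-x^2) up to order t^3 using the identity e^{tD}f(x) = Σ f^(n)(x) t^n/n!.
- t^{2} - 2 t x - x^{2}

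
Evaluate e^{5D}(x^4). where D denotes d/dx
x^{4} + 20 x^{3} + 150 x^{2} + 500 x + 625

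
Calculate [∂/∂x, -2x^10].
- 20 x^{9}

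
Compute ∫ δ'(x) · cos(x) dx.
0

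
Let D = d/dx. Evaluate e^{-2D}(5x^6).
5 x^{6} - 60 x^{5} + 300 x^{4} - 800 x^{3} + 1200 x^{2} - 960 x + 320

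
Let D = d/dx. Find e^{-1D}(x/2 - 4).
\frac{x}{2} - \frac{9}{2}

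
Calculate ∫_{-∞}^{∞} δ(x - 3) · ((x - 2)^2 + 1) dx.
2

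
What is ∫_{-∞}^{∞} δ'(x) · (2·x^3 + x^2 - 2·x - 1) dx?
2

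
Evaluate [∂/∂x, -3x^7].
- 21 x^{6}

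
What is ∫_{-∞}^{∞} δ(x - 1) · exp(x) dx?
e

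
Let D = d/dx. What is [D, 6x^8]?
48 x^{7}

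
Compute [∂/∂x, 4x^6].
24 x^{5}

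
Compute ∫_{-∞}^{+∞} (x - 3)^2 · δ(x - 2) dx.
1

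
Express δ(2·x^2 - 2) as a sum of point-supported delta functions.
\frac{\delta(x - 1) + \delta(x + 1)}{4}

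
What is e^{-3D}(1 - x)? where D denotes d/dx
4 - x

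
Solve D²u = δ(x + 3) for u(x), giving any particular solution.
\frac{|x + 3|}{2}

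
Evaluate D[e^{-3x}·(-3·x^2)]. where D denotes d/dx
3 x \left(3 x - 2\right) e^{- 3 x}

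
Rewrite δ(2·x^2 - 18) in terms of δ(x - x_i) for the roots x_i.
\frac{\delta(x - 3) + \delta(x + 3)}{12}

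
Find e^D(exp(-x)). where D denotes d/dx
e^{- x - 1}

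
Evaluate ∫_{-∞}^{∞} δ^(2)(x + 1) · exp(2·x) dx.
\frac{4}{e^{2}}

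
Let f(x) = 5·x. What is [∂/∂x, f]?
5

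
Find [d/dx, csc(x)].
- \cot{\left(x \right)} \csc{\left(x \right)}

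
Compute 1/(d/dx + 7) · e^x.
\frac{e^{x}}{8}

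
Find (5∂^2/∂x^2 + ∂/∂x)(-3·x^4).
12 x^{2} \left(- x - 15\right)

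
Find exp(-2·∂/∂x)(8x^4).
8 x^{4} - 64 x^{3} + 192 x^{2} - 256 x + 128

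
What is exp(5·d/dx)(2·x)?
2 x + 10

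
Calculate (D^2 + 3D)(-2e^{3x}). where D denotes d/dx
- 36 e^{3 x}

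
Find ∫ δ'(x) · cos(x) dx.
0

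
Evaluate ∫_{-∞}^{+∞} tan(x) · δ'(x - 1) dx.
- \tan^{2}{\left(1 \right)} - 1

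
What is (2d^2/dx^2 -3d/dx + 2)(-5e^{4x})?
- 110 e^{4 x}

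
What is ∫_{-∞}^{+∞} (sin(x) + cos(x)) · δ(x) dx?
1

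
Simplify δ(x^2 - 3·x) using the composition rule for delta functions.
\frac{\delta(x - 3) + \delta(x)}{3}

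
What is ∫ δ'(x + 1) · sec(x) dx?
\tan{\left(1 \right)} \sec{\left(1 \right)}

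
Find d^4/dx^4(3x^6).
1080 x^{2}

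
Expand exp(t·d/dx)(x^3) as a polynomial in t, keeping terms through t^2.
x \left(3 t^{2} + 3 t x + x^{2}\right)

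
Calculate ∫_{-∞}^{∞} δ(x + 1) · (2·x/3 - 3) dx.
- \frac{11}{3}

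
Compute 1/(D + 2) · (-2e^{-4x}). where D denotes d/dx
e^{- 4 x}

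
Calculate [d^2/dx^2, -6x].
-12\frac{d}{dx}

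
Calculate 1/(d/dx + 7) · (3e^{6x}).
\frac{3 e^{6 x}}{13}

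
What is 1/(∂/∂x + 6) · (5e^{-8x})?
- \frac{5 e^{- 8 x}}{2}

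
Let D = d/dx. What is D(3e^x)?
3 e^{x}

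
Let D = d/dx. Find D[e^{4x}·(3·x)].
\left(12 x + 3\right) e^{4 x}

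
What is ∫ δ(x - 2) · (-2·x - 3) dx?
-7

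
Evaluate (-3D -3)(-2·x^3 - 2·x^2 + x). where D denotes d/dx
6 x^{3} + 24 x^{2} + 9 x - 3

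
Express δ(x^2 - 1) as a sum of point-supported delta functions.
\frac{\delta(x + 1) + \delta(x - 1)}{2}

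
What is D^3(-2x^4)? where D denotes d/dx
- 48 x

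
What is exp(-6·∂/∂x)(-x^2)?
- x^{2} + 12 x - 36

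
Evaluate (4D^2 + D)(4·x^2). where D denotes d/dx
8 x + 32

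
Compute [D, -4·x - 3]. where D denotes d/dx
-4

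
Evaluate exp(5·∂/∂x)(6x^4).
6 x^{4} + 120 x^{3} + 900 x^{2} + 3000 x + 3750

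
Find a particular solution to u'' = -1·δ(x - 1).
-\frac{|x - 1|}{2}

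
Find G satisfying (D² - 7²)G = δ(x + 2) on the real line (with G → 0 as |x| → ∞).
-\frac{e^{-7|x + 2|}}{14}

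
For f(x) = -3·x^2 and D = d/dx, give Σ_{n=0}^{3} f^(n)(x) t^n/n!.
- 3 t^{2} - 6 t x - 3 x^{2}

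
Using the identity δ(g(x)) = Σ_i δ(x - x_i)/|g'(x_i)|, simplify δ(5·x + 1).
\frac{\delta(x + 1/5)}{5}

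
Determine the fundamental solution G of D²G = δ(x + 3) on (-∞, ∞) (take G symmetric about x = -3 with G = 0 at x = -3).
\frac{|x + 3|}{2}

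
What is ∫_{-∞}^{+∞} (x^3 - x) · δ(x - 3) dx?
24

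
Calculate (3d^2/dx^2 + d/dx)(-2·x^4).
8 x^{2} \left(- x - 9\right)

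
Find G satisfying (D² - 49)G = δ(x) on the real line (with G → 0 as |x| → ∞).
-\frac{e^{-7|x|}}{14}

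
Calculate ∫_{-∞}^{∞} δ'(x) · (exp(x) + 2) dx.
-1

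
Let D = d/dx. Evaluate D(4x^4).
16 x^{3}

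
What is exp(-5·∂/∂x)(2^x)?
2^{x - 5}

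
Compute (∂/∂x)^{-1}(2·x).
x^{2}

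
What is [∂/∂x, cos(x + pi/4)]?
- \sin{\left(x + \frac{\pi}{4} \right)}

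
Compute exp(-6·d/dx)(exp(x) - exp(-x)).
- e^{6 - x} + e^{x - 6}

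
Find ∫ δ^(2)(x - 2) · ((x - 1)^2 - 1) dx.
2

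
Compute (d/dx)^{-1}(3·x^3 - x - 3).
\frac{3 x^{4}}{4} - \frac{x^{2}}{2} - 3 x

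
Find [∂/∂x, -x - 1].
-1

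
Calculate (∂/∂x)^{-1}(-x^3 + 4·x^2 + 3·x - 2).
- \frac{x^{4}}{4} + \frac{4 x^{3}}{3} + \frac{3 x^{2}}{2} - 2 x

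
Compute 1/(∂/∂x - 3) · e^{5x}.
\frac{e^{5 x}}{2}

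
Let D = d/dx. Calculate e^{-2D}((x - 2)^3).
x^{3} - 12 x^{2} + 48 x - 64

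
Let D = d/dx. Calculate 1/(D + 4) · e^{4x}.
\frac{e^{4 x}}{8}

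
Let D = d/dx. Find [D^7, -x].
-7D^{6}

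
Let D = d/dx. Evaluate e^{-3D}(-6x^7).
- 6 x^{7} + 126 x^{6} - 1134 x^{5} + 5670 x^{4} - 17010 x^{3} + 30618 x^{2} - 30618 x + 13122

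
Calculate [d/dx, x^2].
2 x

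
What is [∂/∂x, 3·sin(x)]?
3 \cos{\left(x \right)}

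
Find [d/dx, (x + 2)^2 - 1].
2 x + 4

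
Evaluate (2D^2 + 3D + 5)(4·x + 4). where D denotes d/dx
20 x + 32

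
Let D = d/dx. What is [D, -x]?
-1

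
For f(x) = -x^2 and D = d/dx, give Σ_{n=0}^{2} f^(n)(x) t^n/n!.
- t^{2} - 2 t x - x^{2}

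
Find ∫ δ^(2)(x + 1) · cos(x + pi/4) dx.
- \sin{\left(\frac{\pi}{4} + 1 \right)}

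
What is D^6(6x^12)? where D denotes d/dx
3991680 x^{6}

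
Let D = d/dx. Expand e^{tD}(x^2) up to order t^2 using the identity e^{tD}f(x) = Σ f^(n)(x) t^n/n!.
t^{2} + 2 t x + x^{2}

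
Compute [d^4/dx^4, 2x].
8\frac{d^{3}}{dx^{3}}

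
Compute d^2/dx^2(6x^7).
252 x^{5}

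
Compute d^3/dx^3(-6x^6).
- 720 x^{3}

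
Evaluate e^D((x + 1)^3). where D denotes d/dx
x^{3} + 6 x^{2} + 12 x + 8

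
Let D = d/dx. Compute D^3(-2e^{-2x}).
16 e^{- 2 x}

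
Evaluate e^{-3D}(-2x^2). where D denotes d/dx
- 2 x^{2} + 12 x - 18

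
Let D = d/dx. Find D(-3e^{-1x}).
3 e^{- x}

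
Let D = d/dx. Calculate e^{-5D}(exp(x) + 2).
e^{x - 5} + 2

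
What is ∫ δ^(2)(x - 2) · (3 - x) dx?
0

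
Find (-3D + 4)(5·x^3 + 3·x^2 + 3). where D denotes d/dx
20 x^{3} - 33 x^{2} - 18 x + 12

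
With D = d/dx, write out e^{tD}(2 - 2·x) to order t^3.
- 2 t - 2 x + 2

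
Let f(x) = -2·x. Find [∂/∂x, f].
-2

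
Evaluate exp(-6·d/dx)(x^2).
x^{2} - 12 x + 36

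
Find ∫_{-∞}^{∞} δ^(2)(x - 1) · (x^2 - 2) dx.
2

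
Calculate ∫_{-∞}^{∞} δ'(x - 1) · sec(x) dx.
- \tan{\left(1 \right)} \sec{\left(1 \right)}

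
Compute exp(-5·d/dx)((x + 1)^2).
x^{2} - 8 x + 16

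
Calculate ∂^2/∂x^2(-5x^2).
-10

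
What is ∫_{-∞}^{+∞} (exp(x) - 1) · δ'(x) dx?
-1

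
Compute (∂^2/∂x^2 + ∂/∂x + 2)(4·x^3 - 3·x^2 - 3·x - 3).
8 x^{3} + 6 x^{2} + 12 x - 15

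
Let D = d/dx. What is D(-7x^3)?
- 21 x^{2}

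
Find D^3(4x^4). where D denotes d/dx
96 x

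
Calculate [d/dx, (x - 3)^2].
2 x - 6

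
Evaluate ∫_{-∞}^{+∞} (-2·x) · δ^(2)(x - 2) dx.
0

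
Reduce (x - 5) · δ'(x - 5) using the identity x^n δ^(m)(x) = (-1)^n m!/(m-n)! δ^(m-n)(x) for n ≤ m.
-\delta(x - 5)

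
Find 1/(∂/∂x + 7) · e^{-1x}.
\frac{e^{- x}}{6}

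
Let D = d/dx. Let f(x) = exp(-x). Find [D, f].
- e^{- x}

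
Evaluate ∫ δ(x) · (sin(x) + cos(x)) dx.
1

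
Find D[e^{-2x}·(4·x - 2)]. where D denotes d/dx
8 \left(1 - x\right) e^{- 2 x}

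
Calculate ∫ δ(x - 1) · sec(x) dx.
\sec{\left(1 \right)}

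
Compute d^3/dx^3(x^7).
210 x^{4}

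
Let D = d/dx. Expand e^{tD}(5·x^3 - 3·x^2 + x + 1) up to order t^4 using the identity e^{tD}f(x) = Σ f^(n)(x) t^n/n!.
5 t^{3} + t^{2} \left(15 x - 3\right) + t \left(15 x^{2} - 6 x + 1\right) + 5 x^{3} - 3 x^{2} + x + 1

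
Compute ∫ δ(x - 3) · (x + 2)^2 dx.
25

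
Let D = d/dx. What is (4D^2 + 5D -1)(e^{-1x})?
- 2 e^{- x}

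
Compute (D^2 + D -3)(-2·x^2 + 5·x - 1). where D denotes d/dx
6 x^{2} - 19 x + 4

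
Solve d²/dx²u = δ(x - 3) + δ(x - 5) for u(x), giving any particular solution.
\frac{|x - 3|}{2} + \frac{|x - 5|}{2}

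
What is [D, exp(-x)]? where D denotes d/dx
- e^{- x}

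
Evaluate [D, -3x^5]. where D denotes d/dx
- 15 x^{4}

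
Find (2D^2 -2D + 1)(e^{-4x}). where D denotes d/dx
41 e^{- 4 x}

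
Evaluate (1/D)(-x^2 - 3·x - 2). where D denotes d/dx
- \frac{x^{3}}{3} - \frac{3 x^{2}}{2} - 2 x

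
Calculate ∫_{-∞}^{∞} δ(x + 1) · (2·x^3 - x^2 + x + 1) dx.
-3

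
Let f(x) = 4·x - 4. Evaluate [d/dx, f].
4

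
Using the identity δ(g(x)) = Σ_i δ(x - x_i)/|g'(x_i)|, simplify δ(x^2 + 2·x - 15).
\frac{\delta(x - 3) + \delta(x + 5)}{8}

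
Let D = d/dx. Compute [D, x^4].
4 x^{3}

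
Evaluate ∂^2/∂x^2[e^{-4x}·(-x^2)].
2 \left(- 8 x^{2} + 8 x - 1\right) e^{- 4 x}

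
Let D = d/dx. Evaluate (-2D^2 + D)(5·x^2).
10 x - 20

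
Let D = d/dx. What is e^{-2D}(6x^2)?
6 x^{2} - 24 x + 24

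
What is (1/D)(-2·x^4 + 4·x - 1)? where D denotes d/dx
- \frac{2 x^{5}}{5} + 2 x^{2} - x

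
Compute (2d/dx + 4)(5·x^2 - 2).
20 x^{2} + 20 x - 8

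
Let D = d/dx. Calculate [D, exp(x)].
e^{x}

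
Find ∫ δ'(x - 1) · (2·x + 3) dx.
-2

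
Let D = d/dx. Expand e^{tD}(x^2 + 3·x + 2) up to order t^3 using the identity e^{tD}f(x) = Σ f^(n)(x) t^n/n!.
t^{2} + t \left(2 x + 3\right) + x^{2} + 3 x + 2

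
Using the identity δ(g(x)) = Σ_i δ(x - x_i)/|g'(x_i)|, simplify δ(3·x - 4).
\frac{\delta(x - 4/3)}{3}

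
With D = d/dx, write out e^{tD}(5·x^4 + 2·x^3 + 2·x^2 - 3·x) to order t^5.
5 t^{4} + t^{3} \left(20 x + 2\right) + t^{2} \left(30 x^{2} + 6 x + 2\right) + t \left(20 x^{3} + 6 x^{2} + 4 x - 3\right) + 5 x^{4} + 2 x^{3} + 2 x^{2} - 3 x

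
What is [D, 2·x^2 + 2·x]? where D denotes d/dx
4 x + 2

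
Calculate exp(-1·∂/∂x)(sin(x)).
\sin{\left(x - 1 \right)}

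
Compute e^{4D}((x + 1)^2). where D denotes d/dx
x^{2} + 10 x + 25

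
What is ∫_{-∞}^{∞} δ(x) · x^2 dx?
0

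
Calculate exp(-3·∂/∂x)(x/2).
\frac{x}{2} - \frac{3}{2}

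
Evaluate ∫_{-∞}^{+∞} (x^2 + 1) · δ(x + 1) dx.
2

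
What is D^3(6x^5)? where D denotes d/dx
360 x^{2}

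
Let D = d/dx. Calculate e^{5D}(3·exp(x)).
3 e^{x + 5}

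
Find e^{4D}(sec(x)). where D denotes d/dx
\sec{\left(x + 4 \right)}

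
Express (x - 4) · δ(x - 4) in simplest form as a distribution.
0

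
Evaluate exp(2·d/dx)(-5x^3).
- 5 x^{3} - 30 x^{2} - 60 x - 40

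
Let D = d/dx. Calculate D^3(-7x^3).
-42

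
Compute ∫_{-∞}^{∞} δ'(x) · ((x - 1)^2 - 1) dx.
2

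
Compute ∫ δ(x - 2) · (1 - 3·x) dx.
-5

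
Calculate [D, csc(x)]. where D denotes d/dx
- \cot{\left(x \right)} \csc{\left(x \right)}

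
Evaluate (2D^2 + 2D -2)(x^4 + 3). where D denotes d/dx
- 2 x^{4} + 8 x^{3} + 24 x^{2} - 6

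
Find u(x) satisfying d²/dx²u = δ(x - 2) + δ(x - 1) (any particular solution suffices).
\frac{|x - 2|}{2} + \frac{|x - 1|}{2}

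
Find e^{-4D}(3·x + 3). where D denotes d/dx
3 x - 9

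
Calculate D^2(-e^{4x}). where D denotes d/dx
- 16 e^{4 x}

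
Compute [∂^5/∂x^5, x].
5\frac{d^{4}}{dx^{4}}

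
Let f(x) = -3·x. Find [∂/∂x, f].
-3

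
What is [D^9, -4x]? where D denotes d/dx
-36D^{8}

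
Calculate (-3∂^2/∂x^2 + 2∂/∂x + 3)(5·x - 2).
15 x + 4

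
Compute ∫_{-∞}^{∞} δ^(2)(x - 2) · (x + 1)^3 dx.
18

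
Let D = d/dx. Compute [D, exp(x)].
e^{x}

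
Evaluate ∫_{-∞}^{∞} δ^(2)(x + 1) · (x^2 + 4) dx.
2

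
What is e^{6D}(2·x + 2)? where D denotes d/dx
2 x + 14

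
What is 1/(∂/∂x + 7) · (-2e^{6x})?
- \frac{2 e^{6 x}}{13}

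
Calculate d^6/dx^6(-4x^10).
- 604800 x^{4}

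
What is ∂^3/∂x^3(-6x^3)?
-36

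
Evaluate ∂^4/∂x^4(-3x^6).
- 1080 x^{2}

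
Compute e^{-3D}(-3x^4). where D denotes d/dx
- 3 x^{4} + 36 x^{3} - 162 x^{2} + 324 x - 243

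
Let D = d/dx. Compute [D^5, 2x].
10D^{4}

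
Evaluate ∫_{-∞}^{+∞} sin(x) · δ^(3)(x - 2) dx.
\cos{\left(2 \right)}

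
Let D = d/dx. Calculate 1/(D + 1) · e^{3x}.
\frac{e^{3 x}}{4}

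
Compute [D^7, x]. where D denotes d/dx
7D^{6}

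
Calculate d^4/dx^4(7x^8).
11760 x^{4}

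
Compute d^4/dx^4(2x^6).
720 x^{2}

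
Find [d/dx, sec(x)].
\tan{\left(x \right)} \sec{\left(x \right)}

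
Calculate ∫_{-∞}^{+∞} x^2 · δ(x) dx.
0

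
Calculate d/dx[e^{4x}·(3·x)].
\left(12 x + 3\right) e^{4 x}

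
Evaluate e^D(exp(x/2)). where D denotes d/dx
e^{\frac{x}{2} + \frac{1}{2}}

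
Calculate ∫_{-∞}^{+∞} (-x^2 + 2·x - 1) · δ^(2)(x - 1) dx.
-2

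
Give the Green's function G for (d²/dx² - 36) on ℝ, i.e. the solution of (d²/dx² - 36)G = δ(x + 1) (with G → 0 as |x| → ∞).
-\frac{e^{-6|x + 1|}}{12}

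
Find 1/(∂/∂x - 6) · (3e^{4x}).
- \frac{3 e^{4 x}}{2}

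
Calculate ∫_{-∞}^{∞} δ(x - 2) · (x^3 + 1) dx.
9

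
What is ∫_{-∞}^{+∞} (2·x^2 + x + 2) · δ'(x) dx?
-1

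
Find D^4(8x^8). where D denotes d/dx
13440 x^{4}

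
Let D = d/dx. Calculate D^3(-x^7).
- 210 x^{4}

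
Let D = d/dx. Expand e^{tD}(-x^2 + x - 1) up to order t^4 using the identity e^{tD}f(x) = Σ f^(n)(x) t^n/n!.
- t^{2} - t \left(2 x - 1\right) - x^{2} + x - 1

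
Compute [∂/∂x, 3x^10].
30 x^{9}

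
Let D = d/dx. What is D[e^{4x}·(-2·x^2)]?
4 x \left(- 2 x - 1\right) e^{4 x}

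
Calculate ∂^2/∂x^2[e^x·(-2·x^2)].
2 \left(- x^{2} - 4 x - 2\right) e^{x}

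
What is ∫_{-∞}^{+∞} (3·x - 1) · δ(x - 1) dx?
2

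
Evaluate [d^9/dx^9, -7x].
-63\frac{d^{8}}{dx^{8}}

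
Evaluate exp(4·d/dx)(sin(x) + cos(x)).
\sqrt{2} \sin{\left(x + \frac{\pi}{4} + 4 \right)}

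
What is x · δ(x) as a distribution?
0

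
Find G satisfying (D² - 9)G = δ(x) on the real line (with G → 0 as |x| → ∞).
-\frac{e^{-3|x|}}{6}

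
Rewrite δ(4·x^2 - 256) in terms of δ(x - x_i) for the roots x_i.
\frac{\delta(x - 8) + \delta(x + 8)}{64}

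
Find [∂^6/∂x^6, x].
6\frac{d^{5}}{dx^{5}}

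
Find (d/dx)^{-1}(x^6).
\frac{x^{7}}{7}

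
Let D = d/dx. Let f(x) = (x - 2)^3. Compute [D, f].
3 \left(x - 2\right)^{2}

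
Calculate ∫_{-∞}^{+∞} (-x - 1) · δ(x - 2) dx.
-3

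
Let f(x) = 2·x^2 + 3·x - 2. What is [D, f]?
4 x + 3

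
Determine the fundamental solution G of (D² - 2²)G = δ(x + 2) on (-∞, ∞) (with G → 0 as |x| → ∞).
-\frac{e^{-2|x + 2|}}{4}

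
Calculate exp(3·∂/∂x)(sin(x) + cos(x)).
\sqrt{2} \sin{\left(x + \frac{\pi}{4} + 3 \right)}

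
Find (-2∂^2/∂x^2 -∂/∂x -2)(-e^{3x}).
23 e^{3 x}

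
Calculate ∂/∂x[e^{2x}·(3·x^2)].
6 x \left(x + 1\right) e^{2 x}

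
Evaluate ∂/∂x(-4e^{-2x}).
8 e^{- 2 x}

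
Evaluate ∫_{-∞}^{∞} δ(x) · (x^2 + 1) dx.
1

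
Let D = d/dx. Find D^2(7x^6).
210 x^{4}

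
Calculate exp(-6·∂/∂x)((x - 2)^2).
x^{2} - 16 x + 64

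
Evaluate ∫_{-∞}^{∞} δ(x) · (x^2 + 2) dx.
2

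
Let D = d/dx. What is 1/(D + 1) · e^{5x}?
\frac{e^{5 x}}{6}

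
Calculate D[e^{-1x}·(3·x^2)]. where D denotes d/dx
3 x \left(2 - x\right) e^{- x}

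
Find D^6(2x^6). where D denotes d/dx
1440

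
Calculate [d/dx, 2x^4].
8 x^{3}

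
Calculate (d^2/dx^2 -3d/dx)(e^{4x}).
4 e^{4 x}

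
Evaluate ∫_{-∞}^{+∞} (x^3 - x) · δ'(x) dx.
1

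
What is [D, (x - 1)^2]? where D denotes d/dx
2 x - 2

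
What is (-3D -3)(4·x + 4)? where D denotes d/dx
- 12 x - 24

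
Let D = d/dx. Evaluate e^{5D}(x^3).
x^{3} + 15 x^{2} + 75 x + 125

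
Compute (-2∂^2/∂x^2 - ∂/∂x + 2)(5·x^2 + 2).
10 x^{2} - 10 x - 16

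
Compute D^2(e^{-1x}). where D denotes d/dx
e^{- x}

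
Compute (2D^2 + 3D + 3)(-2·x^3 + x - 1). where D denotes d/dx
3 x \left(- 2 x^{2} - 6 x - 7\right)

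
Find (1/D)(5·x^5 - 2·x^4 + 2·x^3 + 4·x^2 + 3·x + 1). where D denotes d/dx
\frac{5 x^{6}}{6} - \frac{2 x^{5}}{5} + \frac{x^{4}}{2} + \frac{4 x^{3}}{3} + \frac{3 x^{2}}{2} + x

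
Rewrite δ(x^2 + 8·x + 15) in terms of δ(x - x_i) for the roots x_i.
\frac{\delta(x + 3) + \delta(x + 5)}{2}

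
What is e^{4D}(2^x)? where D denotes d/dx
2^{x + 4}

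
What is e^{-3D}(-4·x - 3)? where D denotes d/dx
9 - 4 x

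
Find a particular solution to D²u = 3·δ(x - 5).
\frac{3|x - 5|}{2}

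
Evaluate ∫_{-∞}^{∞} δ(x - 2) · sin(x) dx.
\sin{\left(2 \right)}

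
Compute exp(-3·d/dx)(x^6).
x^{6} - 18 x^{5} + 135 x^{4} - 540 x^{3} + 1215 x^{2} - 1458 x + 729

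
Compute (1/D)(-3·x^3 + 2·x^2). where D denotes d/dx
- \frac{3 x^{4}}{4} + \frac{2 x^{3}}{3}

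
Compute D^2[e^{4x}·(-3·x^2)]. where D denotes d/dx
\left(- 48 x^{2} - 48 x - 6\right) e^{4 x}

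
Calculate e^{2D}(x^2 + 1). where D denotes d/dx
x^{2} + 4 x + 5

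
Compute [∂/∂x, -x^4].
- 4 x^{3}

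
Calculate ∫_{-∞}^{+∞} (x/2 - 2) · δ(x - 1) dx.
- \frac{3}{2}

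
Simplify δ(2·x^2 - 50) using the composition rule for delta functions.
\frac{\delta(x - 5) + \delta(x + 5)}{20}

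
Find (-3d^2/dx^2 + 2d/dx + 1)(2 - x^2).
- x^{2} - 4 x + 8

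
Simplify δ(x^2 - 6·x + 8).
\frac{\delta(x - 2) + \delta(x - 4)}{2}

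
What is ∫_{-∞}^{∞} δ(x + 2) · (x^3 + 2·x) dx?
-12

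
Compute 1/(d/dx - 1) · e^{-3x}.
- \frac{e^{- 3 x}}{4}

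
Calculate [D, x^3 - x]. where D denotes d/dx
3 x^{2} - 1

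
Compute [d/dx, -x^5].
- 5 x^{4}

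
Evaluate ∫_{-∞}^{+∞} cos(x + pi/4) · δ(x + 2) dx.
\sin{\left(\frac{\pi}{4} + 2 \right)}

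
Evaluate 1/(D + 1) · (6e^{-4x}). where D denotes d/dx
- 2 e^{- 4 x}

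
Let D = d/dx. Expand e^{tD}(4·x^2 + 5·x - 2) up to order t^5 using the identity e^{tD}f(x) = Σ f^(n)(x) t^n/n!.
4 t^{2} + t \left(8 x + 5\right) + 4 x^{2} + 5 x - 2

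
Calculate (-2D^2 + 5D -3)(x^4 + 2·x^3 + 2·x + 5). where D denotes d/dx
- 3 x^{4} + 14 x^{3} + 6 x^{2} - 30 x - 5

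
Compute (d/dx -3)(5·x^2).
5 x \left(2 - 3 x\right)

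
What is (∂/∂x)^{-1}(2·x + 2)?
x^{2} + 2 x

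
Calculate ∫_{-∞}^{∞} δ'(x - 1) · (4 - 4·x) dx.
4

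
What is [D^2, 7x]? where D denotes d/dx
14D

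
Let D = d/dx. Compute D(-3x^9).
- 27 x^{8}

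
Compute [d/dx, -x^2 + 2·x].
2 - 2 x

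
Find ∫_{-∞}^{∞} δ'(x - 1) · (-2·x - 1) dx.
2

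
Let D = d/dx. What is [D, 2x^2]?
4 x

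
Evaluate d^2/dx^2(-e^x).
- e^{x}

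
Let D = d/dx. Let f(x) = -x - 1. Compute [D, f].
-1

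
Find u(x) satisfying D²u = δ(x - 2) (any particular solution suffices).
\frac{|x - 2|}{2}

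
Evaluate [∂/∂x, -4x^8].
- 32 x^{7}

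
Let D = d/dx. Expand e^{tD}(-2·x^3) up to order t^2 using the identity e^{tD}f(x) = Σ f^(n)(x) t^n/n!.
2 x \left(- 3 t^{2} - 3 t x - x^{2}\right)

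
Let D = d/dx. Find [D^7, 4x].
28D^{6}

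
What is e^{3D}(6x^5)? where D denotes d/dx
6 x^{5} + 90 x^{4} + 540 x^{3} + 1620 x^{2} + 2430 x + 1458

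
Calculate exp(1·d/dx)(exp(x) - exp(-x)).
2 \sinh{\left(x + 1 \right)}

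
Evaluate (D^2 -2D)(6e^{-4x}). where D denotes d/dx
144 e^{- 4 x}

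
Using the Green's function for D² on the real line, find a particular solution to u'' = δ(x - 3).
\frac{|x - 3|}{2}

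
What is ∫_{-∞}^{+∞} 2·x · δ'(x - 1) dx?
-2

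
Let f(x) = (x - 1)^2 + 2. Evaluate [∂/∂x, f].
2 x - 2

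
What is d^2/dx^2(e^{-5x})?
25 e^{- 5 x}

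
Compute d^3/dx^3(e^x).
e^{x}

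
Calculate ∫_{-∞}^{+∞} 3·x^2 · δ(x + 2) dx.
12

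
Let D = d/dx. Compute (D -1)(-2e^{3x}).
- 4 e^{3 x}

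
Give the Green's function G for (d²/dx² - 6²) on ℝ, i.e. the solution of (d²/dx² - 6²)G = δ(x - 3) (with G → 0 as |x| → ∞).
-\frac{e^{-6|x - 3|}}{12}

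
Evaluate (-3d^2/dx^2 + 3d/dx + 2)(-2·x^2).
- 4 x^{2} - 12 x + 12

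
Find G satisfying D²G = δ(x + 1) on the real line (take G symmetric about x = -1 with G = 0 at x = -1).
\frac{|x + 1|}{2}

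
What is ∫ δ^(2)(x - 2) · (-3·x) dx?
0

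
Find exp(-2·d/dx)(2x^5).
2 x^{5} - 20 x^{4} + 80 x^{3} - 160 x^{2} + 160 x - 64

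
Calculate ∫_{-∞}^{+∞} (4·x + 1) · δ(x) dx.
1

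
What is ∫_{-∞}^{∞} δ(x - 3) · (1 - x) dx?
-2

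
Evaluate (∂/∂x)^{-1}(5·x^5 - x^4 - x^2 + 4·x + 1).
\frac{5 x^{6}}{6} - \frac{x^{5}}{5} - \frac{x^{3}}{3} + 2 x^{2} + x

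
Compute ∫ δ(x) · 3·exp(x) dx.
3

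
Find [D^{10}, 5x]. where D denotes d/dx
50D^{9}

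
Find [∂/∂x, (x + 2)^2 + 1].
2 x + 4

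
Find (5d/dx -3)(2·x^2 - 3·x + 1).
- 6 x^{2} + 29 x - 18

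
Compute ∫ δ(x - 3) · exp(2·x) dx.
e^{6}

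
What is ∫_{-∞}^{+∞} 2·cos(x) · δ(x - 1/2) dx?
2 \cos{\left(\frac{1}{2} \right)}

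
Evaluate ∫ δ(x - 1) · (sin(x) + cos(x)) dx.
\cos{\left(1 \right)} + \sin{\left(1 \right)}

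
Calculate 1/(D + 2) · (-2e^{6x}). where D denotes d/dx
- \frac{e^{6 x}}{4}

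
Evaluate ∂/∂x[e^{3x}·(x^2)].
x \left(3 x + 2\right) e^{3 x}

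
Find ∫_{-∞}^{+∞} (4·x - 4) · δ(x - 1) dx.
0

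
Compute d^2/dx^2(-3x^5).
- 60 x^{3}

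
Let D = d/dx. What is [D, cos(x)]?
- \sin{\left(x \right)}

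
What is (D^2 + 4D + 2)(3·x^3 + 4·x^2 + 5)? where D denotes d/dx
6 x^{3} + 44 x^{2} + 50 x + 18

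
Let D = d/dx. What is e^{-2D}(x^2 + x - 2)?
x \left(x - 3\right)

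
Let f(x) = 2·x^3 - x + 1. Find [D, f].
6 x^{2} - 1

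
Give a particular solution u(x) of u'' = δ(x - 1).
\frac{|x - 1|}{2}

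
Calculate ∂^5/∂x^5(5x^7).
12600 x^{2}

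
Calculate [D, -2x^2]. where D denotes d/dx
- 4 x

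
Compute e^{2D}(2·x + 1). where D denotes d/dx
2 x + 5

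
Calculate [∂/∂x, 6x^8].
48 x^{7}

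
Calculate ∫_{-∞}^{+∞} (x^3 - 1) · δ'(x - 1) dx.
-3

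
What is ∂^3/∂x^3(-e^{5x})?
- 125 e^{5 x}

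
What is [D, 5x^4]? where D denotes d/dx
20 x^{3}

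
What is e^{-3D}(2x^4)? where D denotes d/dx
2 x^{4} - 24 x^{3} + 108 x^{2} - 216 x + 162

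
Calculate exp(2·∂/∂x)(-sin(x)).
- \sin{\left(x + 2 \right)}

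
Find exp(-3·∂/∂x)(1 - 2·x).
7 - 2 x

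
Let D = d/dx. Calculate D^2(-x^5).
- 20 x^{3}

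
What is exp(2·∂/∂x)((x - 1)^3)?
x^{3} + 3 x^{2} + 3 x + 1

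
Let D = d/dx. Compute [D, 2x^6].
12 x^{5}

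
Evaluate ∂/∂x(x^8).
8 x^{7}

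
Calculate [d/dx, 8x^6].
48 x^{5}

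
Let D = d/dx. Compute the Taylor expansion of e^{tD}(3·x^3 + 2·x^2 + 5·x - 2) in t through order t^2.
t^{2} \left(9 x + 2\right) + t \left(9 x^{2} + 4 x + 5\right) + 3 x^{3} + 2 x^{2} + 5 x - 2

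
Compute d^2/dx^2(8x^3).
48 x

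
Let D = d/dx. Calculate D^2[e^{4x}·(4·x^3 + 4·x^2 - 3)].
\left(64 x^{3} + 160 x^{2} + 88 x - 40\right) e^{4 x}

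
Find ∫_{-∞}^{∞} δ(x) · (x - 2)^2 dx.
4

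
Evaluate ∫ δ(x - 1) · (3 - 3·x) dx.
0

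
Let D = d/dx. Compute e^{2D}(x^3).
x^{3} + 6 x^{2} + 12 x + 8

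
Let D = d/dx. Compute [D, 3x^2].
6 x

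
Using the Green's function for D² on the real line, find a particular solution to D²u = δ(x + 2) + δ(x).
\frac{|x + 2|}{2} + \frac{|x|}{2}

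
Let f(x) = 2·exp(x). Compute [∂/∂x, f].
2 e^{x}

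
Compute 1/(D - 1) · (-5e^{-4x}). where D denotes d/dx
e^{- 4 x}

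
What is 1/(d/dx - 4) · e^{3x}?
- e^{3 x}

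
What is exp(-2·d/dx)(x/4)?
\frac{x}{4} - \frac{1}{2}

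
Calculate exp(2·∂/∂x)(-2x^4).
- 2 x^{4} - 16 x^{3} - 48 x^{2} - 64 x - 32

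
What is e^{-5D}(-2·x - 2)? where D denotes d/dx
8 - 2 x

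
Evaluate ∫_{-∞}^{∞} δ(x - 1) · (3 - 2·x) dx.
1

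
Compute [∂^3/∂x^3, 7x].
21\frac{d^{2}}{dx^{2}}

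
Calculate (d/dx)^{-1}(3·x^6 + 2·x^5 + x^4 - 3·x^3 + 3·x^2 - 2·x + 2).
\frac{3 x^{7}}{7} + \frac{x^{6}}{3} + \frac{x^{5}}{5} - \frac{3 x^{4}}{4} + x^{3} - x^{2} + 2 x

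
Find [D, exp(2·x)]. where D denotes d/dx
2 e^{2 x}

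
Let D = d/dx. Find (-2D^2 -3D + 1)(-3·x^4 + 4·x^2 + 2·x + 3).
- 3 x^{4} + 36 x^{3} + 76 x^{2} - 22 x - 19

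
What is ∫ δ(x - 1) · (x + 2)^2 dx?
9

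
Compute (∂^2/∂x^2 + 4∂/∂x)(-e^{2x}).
- 12 e^{2 x}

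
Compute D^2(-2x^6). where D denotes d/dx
- 60 x^{4}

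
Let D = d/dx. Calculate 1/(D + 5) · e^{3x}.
\frac{e^{3 x}}{8}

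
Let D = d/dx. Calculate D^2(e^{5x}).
25 e^{5 x}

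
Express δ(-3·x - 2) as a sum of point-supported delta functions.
\frac{\delta(x + 2/3)}{3}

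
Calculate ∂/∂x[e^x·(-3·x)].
3 \left(- x - 1\right) e^{x}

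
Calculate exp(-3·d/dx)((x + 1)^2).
x^{2} - 4 x + 4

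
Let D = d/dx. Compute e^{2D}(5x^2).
5 x^{2} + 20 x + 20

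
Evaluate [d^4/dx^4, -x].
-4\frac{d^{3}}{dx^{3}}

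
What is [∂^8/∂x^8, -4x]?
-32\frac{d^{7}}{dx^{7}}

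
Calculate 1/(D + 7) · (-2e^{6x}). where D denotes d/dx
- \frac{2 e^{6 x}}{13}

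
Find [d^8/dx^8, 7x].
56\frac{d^{7}}{dx^{7}}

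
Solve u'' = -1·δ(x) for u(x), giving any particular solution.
-\frac{|x|}{2}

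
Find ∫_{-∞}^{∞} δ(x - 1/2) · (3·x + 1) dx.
\frac{5}{2}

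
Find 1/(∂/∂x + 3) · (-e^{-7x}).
\frac{e^{- 7 x}}{4}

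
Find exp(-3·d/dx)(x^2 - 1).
x^{2} - 6 x + 8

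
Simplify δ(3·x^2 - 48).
\frac{\delta(x - 4) + \delta(x + 4)}{24}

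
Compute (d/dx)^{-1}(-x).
- \frac{x^{2}}{2}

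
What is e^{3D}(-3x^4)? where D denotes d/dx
- 3 x^{4} - 36 x^{3} - 162 x^{2} - 324 x - 243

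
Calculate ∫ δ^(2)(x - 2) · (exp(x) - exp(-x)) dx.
2 \sinh{\left(2 \right)}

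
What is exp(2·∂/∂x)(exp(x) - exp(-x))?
2 \sinh{\left(x + 2 \right)}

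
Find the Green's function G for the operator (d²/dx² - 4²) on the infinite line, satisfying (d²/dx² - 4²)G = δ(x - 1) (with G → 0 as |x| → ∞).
-\frac{e^{-4|x - 1|}}{8}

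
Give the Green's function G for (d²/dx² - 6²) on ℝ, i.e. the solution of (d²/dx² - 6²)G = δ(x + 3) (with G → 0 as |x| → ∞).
-\frac{e^{-6|x + 3|}}{12}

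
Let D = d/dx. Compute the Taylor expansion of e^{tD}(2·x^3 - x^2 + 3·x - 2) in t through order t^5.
2 t^{3} + t^{2} \left(6 x - 1\right) + t \left(6 x^{2} - 2 x + 3\right) + 2 x^{3} - x^{2} + 3 x - 2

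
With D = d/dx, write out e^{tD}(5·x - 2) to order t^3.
5 t + 5 x - 2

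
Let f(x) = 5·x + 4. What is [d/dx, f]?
5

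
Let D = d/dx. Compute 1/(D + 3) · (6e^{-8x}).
- \frac{6 e^{- 8 x}}{5}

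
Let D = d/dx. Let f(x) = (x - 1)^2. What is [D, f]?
2 x - 2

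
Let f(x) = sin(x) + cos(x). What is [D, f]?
- \sin{\left(x \right)} + \cos{\left(x \right)}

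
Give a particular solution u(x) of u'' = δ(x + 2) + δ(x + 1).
\frac{|x + 2|}{2} + \frac{|x + 1|}{2}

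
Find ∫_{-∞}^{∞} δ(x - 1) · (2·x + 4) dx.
6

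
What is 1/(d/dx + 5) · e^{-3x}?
\frac{e^{- 3 x}}{2}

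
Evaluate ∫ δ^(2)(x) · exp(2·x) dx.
4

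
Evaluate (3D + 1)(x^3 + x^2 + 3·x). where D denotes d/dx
x^{3} + 10 x^{2} + 9 x + 9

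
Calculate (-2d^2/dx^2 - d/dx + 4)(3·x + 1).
12 x + 1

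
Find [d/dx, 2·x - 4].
2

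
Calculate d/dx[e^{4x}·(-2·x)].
\left(- 8 x - 2\right) e^{4 x}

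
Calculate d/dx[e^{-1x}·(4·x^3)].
4 x^{2} \left(3 - x\right) e^{- x}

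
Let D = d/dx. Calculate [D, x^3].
3 x^{2}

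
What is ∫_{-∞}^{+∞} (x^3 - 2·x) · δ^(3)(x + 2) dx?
-6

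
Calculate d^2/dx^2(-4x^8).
- 224 x^{6}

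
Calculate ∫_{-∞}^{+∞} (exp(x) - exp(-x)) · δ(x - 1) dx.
2 \sinh{\left(1 \right)}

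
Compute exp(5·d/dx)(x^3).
x^{3} + 15 x^{2} + 75 x + 125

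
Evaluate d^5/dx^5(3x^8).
20160 x^{3}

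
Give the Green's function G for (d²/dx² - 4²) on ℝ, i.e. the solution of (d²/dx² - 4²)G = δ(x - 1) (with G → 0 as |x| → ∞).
-\frac{e^{-4|x - 1|}}{8}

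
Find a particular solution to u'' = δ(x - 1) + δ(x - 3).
\frac{|x - 1|}{2} + \frac{|x - 3|}{2}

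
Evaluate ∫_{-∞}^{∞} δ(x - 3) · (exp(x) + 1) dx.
1 + e^{3}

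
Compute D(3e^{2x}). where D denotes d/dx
6 e^{2 x}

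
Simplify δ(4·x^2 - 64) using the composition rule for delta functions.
\frac{\delta(x - 4) + \delta(x + 4)}{32}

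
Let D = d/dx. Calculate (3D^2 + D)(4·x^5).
20 x^{3} \left(x + 12\right)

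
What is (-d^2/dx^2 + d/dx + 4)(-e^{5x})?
16 e^{5 x}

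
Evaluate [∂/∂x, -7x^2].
- 14 x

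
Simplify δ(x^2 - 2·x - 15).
\frac{\delta(x - 5) + \delta(x + 3)}{8}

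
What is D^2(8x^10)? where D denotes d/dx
720 x^{8}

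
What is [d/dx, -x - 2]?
-1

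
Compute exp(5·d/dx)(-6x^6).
- 6 x^{6} - 180 x^{5} - 2250 x^{4} - 15000 x^{3} - 56250 x^{2} - 112500 x - 93750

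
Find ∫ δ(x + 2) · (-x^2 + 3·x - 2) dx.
-12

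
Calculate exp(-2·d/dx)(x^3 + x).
x^{3} - 6 x^{2} + 13 x - 10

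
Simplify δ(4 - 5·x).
\frac{\delta(x - 4/5)}{5}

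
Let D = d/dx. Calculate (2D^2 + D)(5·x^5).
25 x^{3} \left(x + 8\right)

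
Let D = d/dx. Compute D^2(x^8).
56 x^{6}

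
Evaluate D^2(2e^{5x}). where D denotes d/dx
50 e^{5 x}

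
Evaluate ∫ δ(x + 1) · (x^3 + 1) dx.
0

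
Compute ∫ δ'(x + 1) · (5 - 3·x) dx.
3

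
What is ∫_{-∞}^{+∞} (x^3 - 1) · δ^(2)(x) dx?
0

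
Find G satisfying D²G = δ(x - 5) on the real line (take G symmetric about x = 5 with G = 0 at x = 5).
\frac{|x - 5|}{2}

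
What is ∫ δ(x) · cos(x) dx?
1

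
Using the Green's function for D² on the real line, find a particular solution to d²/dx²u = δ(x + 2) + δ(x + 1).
\frac{|x + 2|}{2} + \frac{|x + 1|}{2}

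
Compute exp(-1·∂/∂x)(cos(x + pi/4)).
\cos{\left(x - 1 + \frac{\pi}{4} \right)}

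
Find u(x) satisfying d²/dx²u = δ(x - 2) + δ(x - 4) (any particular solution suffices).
\frac{|x - 2|}{2} + \frac{|x - 4|}{2}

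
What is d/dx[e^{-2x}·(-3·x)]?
3 \left(2 x - 1\right) e^{- 2 x}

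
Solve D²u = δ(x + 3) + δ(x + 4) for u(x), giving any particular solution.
\frac{|x + 3|}{2} + \frac{|x + 4|}{2}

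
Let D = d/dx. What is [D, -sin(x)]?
- \cos{\left(x \right)}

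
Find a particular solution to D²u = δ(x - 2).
\frac{|x - 2|}{2}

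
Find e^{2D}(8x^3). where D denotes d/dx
8 x^{3} + 48 x^{2} + 96 x + 64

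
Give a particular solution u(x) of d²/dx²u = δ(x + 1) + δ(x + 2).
\frac{|x + 1|}{2} + \frac{|x + 2|}{2}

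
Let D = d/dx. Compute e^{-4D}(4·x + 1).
4 x - 15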